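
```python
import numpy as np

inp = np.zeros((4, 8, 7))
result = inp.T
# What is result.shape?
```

(7, 8, 4)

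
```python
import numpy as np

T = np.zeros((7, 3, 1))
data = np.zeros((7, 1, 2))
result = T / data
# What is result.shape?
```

(7, 3, 2)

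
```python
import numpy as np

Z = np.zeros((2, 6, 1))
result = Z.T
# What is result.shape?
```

(1, 6, 2)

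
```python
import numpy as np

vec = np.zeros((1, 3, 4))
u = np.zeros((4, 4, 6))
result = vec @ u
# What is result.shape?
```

(4, 3, 6)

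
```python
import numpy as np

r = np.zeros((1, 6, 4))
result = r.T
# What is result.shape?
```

(4, 6, 1)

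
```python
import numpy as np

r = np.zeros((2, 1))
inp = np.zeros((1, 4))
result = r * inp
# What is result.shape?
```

(2, 4)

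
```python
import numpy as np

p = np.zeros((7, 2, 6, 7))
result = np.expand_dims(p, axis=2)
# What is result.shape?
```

(7, 2, 1, 6, 7)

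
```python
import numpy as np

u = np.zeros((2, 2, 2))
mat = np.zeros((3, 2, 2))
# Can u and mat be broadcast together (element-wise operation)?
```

No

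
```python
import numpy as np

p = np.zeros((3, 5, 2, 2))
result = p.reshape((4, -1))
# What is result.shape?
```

(4, 15)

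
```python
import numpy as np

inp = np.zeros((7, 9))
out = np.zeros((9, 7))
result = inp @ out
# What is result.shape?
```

(7, 7)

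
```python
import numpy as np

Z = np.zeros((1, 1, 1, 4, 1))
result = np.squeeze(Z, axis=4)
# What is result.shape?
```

(1, 1, 1, 4)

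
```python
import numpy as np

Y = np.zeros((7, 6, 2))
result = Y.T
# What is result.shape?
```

(2, 6, 7)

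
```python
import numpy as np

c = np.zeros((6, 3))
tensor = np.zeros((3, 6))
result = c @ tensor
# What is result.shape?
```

(6, 6)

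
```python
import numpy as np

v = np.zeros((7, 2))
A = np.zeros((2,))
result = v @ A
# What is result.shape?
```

(7,)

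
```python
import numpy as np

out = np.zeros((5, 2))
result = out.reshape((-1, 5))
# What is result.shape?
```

(2, 5)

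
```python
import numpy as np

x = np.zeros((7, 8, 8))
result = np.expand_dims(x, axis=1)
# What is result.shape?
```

(7, 1, 8, 8)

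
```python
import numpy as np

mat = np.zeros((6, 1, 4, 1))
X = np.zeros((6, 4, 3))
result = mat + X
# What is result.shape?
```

(6, 6, 4, 3)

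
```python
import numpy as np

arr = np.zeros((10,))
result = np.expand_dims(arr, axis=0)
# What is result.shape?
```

(1, 10)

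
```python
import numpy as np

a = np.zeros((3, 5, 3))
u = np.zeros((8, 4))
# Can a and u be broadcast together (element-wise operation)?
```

No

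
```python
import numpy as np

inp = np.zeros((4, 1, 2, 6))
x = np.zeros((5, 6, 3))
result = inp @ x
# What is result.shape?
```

(4, 5, 2, 3)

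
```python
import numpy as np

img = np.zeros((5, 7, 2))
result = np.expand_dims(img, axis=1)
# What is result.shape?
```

(5, 1, 7, 2)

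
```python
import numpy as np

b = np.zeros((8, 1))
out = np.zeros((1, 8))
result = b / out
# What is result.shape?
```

(8, 8)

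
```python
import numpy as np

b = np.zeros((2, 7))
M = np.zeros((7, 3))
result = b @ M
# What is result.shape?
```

(2, 3)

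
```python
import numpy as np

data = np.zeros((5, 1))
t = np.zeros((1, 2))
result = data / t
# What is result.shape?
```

(5, 2)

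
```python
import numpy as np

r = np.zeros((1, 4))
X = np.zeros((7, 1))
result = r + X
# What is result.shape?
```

(7, 4)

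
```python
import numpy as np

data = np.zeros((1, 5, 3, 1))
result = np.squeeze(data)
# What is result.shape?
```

(5, 3)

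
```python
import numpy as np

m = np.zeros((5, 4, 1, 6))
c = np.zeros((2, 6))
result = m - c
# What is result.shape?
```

(5, 4, 2, 6)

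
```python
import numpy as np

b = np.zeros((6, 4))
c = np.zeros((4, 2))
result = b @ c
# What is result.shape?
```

(6, 2)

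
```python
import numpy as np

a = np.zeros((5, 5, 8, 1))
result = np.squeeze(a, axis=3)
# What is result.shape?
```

(5, 5, 8)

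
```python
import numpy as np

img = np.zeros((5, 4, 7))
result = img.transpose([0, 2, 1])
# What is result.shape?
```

(5, 7, 4)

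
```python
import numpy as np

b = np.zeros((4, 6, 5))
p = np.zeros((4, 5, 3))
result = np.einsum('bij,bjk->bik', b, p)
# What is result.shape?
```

(4, 6, 3)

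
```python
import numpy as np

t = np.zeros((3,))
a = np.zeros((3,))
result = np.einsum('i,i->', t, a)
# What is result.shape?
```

()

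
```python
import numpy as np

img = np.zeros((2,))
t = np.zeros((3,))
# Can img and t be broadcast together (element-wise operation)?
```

No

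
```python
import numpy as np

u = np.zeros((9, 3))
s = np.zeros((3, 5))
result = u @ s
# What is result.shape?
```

(9, 5)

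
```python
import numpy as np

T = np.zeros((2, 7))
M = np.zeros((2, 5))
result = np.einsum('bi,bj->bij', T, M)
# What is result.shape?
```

(2, 7, 5)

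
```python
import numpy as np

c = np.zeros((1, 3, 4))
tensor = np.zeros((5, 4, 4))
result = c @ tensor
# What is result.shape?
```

(5, 3, 4)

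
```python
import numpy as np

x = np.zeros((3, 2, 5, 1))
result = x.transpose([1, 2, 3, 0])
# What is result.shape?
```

(2, 5, 1, 3)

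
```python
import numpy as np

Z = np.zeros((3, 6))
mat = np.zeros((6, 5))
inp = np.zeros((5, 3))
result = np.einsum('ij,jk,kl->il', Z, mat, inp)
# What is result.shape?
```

(3, 3)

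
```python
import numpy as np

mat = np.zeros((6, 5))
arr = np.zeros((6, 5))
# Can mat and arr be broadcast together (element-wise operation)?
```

Yes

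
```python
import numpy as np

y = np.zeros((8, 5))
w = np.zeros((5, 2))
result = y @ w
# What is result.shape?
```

(8, 2)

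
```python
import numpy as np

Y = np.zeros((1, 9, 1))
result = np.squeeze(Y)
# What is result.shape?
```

(9,)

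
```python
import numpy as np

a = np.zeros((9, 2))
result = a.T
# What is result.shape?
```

(2, 9)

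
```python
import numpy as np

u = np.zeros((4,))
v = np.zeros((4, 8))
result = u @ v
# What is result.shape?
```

(8,)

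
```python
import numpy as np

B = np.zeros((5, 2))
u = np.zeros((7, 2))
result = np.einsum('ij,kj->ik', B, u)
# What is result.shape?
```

(5, 7)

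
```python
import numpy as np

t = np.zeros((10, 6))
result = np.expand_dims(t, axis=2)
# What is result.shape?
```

(10, 6, 1)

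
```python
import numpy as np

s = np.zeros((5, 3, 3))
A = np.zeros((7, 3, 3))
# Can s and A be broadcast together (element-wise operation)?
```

No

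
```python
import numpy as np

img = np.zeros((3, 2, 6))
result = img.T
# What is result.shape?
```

(6, 2, 3)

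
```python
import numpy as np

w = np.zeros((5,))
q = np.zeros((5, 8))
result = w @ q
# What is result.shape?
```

(8,)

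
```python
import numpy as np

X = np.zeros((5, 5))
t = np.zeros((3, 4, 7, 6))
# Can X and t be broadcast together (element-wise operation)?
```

No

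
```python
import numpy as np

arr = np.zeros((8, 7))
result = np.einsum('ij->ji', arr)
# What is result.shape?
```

(7, 8)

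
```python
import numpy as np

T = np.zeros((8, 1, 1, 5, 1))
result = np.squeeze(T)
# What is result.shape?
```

(8, 5)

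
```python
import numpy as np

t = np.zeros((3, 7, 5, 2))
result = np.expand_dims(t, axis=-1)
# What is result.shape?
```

(3, 7, 5, 2, 1)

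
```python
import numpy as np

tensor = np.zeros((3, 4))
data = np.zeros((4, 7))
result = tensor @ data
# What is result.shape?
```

(3, 7)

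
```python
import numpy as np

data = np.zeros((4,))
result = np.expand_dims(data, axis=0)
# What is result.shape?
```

(1, 4)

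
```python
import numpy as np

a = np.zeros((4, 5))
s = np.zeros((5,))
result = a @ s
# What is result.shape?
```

(4,)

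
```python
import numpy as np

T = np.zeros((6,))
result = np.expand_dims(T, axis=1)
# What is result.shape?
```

(6, 1)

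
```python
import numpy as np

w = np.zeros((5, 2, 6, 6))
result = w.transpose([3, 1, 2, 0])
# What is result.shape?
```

(6, 2, 6, 5)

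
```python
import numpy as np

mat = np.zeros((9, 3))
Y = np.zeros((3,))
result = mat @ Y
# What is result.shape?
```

(9,)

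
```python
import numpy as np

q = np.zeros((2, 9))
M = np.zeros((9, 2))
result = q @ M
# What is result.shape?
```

(2, 2)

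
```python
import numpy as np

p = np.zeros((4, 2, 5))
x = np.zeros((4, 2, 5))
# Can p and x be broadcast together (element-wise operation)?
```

Yes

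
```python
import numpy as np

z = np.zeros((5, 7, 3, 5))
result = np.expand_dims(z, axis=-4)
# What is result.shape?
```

(5, 1, 7, 3, 5)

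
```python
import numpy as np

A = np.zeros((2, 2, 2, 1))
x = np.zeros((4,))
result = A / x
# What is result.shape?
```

(2, 2, 2, 4)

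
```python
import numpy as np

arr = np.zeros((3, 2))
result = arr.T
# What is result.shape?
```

(2, 3)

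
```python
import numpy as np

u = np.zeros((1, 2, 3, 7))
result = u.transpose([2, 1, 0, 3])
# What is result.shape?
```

(3, 2, 1, 7)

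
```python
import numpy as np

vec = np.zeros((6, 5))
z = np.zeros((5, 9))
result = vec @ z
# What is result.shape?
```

(6, 9)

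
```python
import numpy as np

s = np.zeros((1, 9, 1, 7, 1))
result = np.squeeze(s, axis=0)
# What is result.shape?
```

(9, 1, 7, 1)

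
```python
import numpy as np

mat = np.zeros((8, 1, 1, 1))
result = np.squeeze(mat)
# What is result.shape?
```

(8,)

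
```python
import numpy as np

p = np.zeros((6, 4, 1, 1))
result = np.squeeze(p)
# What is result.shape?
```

(6, 4)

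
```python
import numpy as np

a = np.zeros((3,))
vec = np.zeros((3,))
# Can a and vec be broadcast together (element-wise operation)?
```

Yes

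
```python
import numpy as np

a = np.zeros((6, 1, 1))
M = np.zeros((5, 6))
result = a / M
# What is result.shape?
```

(6, 5, 6)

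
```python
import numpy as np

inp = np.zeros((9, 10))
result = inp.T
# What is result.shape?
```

(10, 9)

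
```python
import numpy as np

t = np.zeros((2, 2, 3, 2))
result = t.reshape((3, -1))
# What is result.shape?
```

(3, 8)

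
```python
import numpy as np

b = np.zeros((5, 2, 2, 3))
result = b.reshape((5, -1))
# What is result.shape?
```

(5, 12)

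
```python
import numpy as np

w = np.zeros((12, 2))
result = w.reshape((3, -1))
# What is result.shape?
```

(3, 8)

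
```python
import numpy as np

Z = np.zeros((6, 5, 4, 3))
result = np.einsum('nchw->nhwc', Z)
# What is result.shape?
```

(6, 4, 3, 5)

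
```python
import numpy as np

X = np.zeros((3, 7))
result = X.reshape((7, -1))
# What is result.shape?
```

(7, 3)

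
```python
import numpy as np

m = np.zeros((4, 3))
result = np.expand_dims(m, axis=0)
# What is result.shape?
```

(1, 4, 3)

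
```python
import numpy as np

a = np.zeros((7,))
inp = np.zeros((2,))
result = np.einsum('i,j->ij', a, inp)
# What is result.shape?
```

(7, 2)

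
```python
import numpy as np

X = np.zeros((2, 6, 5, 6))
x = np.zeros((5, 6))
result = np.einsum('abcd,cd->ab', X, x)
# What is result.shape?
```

(2, 6)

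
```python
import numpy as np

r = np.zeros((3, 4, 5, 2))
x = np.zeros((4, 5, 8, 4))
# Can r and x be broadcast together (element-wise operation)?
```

No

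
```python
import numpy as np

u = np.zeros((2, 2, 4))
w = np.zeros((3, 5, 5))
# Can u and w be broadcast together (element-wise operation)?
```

No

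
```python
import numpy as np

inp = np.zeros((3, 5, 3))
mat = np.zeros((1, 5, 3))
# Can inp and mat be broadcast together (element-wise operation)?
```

Yes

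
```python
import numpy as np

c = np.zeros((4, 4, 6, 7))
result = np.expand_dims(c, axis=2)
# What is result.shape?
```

(4, 4, 1, 6, 7)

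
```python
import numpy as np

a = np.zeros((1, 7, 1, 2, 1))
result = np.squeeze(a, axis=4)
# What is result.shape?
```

(1, 7, 1, 2)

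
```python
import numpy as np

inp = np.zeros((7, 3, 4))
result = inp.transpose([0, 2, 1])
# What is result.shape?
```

(7, 4, 3)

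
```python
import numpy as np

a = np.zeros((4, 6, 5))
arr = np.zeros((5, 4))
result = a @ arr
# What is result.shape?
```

(4, 6, 4)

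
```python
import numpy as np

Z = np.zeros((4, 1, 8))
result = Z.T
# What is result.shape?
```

(8, 1, 4)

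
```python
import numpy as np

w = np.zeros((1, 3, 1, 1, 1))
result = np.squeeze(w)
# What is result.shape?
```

(3,)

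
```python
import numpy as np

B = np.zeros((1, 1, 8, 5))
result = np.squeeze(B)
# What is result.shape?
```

(8, 5)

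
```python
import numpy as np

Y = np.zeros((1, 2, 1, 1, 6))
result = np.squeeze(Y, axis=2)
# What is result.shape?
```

(1, 2, 1, 6)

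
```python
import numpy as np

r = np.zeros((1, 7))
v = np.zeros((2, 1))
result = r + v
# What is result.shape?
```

(2, 7)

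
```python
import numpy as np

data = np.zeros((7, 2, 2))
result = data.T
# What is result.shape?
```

(2, 2, 7)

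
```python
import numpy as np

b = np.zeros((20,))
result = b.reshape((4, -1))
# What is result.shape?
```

(4, 5)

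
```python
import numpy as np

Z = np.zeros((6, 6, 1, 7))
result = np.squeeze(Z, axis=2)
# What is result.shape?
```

(6, 6, 7)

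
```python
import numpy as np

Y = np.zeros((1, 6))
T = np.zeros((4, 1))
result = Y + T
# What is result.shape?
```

(4, 6)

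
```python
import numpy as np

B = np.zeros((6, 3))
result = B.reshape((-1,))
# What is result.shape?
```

(18,)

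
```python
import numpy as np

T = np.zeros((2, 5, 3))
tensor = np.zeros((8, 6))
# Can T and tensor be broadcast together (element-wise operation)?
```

No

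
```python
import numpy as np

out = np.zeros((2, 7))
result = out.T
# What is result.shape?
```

(7, 2)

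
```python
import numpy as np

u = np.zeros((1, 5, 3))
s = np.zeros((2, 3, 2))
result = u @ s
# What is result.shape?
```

(2, 5, 2)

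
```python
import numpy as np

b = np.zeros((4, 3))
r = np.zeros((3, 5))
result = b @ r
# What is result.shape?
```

(4, 5)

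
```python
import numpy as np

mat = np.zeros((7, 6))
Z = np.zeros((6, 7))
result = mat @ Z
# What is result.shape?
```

(7, 7)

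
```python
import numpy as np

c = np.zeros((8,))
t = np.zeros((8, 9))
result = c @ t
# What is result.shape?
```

(9,)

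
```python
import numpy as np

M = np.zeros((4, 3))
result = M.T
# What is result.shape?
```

(3, 4)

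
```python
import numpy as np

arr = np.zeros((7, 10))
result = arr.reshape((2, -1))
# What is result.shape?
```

(2, 35)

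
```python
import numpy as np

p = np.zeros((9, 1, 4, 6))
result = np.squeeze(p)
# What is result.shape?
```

(9, 4, 6)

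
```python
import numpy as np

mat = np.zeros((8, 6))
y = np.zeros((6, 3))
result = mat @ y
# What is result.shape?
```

(8, 3)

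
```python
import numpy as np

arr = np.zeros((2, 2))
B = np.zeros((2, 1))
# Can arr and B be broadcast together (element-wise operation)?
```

Yes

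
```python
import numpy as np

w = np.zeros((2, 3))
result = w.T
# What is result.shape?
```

(3, 2)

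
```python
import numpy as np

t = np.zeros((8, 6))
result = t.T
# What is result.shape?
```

(6, 8)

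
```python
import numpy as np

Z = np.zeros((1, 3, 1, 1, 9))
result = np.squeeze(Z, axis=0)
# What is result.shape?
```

(3, 1, 1, 9)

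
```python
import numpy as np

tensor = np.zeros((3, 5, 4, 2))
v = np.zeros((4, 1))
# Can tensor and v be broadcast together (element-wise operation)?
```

Yes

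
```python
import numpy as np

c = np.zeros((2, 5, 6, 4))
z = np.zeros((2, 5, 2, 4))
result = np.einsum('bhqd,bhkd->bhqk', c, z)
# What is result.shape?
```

(2, 5, 6, 2)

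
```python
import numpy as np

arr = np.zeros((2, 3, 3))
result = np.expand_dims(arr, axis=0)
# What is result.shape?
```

(1, 2, 3, 3)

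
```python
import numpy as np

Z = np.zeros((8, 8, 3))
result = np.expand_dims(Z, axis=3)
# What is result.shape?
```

(8, 8, 3, 1)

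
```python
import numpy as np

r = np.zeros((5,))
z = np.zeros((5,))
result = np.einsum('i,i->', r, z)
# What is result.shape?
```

()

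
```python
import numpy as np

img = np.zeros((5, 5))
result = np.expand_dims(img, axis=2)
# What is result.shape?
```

(5, 5, 1)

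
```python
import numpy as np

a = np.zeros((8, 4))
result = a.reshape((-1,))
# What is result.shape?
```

(32,)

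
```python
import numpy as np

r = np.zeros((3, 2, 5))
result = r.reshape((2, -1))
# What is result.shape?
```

(2, 15)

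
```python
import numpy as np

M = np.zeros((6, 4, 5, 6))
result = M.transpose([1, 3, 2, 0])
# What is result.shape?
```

(4, 6, 5, 6)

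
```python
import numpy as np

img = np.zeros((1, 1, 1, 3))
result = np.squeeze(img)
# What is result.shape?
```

(3,)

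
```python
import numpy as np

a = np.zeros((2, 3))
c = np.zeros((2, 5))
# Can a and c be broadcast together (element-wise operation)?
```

No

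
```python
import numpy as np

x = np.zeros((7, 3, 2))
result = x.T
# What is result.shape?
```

(2, 3, 7)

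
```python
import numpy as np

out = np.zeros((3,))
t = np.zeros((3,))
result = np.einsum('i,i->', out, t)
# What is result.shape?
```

()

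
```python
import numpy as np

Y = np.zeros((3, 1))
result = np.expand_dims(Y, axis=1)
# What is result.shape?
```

(3, 1, 1)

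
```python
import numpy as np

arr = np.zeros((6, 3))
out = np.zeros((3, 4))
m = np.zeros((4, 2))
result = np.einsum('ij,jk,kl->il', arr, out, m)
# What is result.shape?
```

(6, 2)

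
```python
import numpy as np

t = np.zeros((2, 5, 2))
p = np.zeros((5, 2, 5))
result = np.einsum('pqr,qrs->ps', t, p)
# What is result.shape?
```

(2, 5)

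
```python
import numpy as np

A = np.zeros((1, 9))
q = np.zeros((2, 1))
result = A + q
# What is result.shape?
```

(2, 9)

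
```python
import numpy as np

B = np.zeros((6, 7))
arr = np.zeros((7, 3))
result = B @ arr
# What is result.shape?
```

(6, 3)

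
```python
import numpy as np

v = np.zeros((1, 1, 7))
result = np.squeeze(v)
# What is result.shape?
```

(7,)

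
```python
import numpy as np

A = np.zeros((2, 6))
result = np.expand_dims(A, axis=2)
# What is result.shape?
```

(2, 6, 1)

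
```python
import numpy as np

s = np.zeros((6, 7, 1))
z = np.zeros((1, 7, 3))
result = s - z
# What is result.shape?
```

(6, 7, 3)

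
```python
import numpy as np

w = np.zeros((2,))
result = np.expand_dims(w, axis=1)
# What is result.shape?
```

(2, 1)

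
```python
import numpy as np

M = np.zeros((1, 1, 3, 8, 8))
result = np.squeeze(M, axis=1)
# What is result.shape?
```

(1, 3, 8, 8)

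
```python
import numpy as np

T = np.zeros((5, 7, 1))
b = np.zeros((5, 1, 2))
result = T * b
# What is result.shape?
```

(5, 7, 2)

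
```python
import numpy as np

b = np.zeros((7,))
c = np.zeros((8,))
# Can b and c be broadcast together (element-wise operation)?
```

No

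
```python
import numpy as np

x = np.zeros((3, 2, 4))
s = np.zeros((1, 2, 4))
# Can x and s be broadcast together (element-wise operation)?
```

Yes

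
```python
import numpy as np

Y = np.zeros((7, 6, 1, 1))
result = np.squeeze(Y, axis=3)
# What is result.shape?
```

(7, 6, 1)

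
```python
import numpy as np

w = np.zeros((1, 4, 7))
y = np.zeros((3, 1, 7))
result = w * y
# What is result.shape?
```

(3, 4, 7)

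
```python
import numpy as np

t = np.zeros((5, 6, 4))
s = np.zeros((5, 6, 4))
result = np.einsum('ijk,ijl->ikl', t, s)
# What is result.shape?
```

(5, 4, 4)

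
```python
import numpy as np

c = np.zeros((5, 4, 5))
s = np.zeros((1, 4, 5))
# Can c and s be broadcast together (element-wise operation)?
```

Yes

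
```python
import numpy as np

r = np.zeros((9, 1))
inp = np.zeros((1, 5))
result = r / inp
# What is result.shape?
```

(9, 5)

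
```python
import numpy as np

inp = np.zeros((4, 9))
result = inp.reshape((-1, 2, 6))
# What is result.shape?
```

(3, 2, 6)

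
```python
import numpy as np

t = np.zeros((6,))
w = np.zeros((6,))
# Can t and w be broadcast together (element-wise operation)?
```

Yes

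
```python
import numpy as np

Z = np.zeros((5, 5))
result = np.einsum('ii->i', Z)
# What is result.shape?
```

(5,)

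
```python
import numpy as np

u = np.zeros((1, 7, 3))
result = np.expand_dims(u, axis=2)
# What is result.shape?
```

(1, 7, 1, 3)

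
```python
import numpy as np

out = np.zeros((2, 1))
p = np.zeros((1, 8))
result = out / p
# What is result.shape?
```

(2, 8)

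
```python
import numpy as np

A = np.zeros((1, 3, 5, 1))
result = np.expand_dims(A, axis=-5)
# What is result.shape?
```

(1, 1, 3, 5, 1)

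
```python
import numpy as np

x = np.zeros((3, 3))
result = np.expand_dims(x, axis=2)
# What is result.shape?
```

(3, 3, 1)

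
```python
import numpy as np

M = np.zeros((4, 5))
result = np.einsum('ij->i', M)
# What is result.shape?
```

(4,)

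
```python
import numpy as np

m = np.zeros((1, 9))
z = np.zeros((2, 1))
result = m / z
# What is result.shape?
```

(2, 9)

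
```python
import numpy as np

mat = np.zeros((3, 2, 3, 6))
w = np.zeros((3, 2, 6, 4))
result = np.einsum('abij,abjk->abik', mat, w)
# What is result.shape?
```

(3, 2, 3, 4)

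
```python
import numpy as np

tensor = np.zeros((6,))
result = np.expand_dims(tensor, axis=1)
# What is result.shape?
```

(6, 1)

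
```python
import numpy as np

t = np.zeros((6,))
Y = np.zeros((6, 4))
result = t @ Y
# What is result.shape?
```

(4,)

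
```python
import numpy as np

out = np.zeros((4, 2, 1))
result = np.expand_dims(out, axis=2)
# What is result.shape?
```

(4, 2, 1, 1)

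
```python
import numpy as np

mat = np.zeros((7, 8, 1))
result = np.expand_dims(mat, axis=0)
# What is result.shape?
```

(1, 7, 8, 1)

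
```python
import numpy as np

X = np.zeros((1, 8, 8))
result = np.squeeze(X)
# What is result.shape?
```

(8, 8)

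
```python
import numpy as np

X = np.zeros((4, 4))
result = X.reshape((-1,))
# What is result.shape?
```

(16,)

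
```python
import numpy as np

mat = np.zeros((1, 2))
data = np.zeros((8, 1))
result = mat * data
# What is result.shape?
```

(8, 2)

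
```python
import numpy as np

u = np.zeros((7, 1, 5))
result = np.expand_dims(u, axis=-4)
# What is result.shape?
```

(1, 7, 1, 5)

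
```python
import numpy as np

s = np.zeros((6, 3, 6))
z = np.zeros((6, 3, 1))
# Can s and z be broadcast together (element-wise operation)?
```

Yes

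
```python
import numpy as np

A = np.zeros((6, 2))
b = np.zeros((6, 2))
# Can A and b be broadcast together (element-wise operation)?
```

Yes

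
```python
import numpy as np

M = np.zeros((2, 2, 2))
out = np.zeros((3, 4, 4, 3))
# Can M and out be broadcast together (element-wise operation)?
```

No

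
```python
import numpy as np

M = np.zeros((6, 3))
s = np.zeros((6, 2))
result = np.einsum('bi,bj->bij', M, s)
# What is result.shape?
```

(6, 3, 2)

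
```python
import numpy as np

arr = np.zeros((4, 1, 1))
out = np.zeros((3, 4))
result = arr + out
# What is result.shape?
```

(4, 3, 4)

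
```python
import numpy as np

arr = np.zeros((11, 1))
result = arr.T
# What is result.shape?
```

(1, 11)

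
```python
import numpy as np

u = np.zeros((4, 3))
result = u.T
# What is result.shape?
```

(3, 4)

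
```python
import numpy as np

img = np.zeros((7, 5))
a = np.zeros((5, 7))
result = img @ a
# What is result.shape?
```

(7, 7)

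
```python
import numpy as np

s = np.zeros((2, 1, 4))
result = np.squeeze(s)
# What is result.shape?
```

(2, 4)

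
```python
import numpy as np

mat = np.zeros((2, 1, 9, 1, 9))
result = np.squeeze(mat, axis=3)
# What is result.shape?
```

(2, 1, 9, 9)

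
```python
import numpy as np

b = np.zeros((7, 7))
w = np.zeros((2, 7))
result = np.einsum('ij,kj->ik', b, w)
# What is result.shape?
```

(7, 2)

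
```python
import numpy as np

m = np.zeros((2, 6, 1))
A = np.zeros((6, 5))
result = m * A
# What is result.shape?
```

(2, 6, 5)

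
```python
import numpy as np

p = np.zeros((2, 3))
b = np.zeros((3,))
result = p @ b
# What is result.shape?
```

(2,)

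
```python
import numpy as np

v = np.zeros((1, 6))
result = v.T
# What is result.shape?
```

(6, 1)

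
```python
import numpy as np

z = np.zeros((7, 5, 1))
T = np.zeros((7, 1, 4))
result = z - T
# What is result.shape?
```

(7, 5, 4)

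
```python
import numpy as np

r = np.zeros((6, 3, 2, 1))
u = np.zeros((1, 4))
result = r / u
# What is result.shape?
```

(6, 3, 2, 4)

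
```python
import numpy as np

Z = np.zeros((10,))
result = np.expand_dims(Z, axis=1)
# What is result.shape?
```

(10, 1)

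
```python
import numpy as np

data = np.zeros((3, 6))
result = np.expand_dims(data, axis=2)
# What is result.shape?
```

(3, 6, 1)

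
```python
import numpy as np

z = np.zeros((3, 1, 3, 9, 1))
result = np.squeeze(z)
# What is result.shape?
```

(3, 3, 9)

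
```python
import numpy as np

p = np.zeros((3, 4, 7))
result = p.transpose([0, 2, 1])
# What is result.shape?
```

(3, 7, 4)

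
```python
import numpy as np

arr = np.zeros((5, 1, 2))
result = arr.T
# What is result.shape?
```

(2, 1, 5)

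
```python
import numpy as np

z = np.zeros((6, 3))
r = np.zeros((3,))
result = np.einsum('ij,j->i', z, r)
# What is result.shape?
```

(6,)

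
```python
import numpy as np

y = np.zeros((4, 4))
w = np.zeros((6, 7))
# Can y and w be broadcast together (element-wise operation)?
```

No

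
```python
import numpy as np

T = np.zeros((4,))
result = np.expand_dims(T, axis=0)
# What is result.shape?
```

(1, 4)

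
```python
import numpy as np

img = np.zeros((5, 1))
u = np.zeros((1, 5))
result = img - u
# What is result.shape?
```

(5, 5)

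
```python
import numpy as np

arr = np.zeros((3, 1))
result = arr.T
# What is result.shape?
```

(1, 3)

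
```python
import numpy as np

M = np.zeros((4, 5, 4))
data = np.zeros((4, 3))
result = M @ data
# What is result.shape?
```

(4, 5, 3)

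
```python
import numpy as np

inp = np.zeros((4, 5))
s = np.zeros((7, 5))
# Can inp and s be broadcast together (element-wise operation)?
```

No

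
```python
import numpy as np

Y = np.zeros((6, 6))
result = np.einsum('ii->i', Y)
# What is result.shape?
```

(6,)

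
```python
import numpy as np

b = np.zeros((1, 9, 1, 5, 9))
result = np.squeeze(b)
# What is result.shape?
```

(9, 5, 9)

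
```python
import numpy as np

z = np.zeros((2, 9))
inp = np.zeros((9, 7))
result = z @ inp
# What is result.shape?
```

(2, 7)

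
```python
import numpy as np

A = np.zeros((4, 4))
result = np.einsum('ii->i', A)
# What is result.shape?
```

(4,)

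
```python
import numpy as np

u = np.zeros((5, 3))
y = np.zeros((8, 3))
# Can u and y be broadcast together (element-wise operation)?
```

No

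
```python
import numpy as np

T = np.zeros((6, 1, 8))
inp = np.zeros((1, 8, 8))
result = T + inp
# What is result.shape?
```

(6, 8, 8)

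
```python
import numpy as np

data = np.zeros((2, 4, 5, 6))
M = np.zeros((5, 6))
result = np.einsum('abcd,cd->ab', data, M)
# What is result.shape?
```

(2, 4)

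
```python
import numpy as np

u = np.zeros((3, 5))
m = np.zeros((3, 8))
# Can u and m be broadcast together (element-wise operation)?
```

No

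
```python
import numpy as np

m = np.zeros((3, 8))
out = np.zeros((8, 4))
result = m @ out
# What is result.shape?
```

(3, 4)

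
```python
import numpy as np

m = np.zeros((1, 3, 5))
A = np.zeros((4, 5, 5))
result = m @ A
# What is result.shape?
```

(4, 3, 5)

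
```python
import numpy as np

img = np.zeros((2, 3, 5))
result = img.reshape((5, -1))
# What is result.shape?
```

(5, 6)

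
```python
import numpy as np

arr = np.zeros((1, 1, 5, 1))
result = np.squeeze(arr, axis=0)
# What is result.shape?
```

(1, 5, 1)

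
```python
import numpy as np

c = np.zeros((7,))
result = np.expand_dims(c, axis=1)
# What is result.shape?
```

(7, 1)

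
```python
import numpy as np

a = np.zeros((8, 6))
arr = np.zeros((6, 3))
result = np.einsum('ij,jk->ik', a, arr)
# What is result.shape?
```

(8, 3)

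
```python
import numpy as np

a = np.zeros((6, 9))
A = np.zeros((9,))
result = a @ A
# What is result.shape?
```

(6,)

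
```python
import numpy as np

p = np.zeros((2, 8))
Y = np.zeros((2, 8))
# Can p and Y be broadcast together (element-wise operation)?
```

Yes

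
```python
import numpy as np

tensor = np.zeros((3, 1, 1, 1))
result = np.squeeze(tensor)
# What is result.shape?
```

(3,)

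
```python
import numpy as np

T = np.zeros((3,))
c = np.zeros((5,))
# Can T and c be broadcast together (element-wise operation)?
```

No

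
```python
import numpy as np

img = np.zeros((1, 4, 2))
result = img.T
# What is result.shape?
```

(2, 4, 1)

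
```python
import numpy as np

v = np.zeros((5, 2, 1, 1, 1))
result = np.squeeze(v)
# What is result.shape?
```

(5, 2)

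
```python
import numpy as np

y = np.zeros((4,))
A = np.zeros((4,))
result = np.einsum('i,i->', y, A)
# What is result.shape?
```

()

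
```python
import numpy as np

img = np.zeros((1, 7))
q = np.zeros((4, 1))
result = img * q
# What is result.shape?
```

(4, 7)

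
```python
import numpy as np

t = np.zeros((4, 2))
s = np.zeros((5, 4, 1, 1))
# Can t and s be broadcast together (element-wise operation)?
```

Yes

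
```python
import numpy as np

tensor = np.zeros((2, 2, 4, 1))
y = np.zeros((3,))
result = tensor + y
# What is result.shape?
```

(2, 2, 4, 3)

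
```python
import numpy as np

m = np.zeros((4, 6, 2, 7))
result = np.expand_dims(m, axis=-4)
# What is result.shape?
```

(4, 1, 6, 2, 7)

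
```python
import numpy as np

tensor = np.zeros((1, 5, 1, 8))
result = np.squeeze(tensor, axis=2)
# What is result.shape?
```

(1, 5, 8)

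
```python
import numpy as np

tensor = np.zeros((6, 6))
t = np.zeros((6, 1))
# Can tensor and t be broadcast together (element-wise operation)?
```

Yes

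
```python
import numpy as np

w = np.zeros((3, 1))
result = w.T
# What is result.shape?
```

(1, 3)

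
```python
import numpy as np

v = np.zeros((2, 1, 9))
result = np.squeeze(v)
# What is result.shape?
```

(2, 9)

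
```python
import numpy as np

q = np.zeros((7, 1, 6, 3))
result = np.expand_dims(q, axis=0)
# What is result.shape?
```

(1, 7, 1, 6, 3)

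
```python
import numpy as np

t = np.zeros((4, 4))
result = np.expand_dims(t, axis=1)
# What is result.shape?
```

(4, 1, 4)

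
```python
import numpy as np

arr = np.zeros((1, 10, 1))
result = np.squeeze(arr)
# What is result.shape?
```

(10,)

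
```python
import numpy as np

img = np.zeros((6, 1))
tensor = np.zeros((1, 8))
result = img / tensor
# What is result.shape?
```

(6, 8)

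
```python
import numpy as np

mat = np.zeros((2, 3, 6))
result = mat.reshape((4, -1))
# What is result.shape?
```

(4, 9)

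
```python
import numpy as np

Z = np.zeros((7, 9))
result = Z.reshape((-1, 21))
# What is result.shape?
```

(3, 21)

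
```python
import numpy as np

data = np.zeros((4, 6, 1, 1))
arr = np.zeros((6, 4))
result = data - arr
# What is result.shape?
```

(4, 6, 6, 4)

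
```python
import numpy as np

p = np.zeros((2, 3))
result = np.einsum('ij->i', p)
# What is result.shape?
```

(2,)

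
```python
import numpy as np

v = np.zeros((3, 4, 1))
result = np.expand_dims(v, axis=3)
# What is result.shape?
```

(3, 4, 1, 1)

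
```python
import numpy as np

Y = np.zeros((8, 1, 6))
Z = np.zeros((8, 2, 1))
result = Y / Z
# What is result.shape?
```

(8, 2, 6)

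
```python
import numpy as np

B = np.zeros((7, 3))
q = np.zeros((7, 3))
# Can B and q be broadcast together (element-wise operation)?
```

Yes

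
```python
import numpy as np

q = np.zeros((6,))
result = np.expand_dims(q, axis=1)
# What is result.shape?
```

(6, 1)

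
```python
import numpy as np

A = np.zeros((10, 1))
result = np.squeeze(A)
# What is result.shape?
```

(10,)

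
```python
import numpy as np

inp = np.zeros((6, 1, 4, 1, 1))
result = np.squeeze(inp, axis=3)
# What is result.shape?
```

(6, 1, 4, 1)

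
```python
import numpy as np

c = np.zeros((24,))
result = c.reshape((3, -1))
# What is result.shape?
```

(3, 8)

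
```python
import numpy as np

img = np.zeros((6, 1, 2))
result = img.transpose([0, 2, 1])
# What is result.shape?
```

(6, 2, 1)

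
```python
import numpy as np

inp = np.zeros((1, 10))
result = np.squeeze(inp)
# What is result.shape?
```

(10,)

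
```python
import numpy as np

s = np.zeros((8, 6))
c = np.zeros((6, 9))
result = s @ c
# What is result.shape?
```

(8, 9)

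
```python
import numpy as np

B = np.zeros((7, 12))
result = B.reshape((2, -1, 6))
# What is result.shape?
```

(2, 7, 6)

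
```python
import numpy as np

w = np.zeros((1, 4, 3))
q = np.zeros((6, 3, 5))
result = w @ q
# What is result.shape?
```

(6, 4, 5)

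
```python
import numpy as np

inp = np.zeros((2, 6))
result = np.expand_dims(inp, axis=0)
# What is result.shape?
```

(1, 2, 6)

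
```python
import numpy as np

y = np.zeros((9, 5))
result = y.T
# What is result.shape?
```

(5, 9)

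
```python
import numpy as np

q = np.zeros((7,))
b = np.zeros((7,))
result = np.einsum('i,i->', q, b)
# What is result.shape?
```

()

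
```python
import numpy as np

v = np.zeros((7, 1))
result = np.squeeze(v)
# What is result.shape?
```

(7,)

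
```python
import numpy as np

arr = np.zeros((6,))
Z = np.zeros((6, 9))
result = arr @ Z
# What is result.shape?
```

(9,)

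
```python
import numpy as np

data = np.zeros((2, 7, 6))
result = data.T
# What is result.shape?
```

(6, 7, 2)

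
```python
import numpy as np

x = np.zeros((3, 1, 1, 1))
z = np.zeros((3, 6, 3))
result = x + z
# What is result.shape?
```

(3, 3, 6, 3)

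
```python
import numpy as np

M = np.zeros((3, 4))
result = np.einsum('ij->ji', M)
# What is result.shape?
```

(4, 3)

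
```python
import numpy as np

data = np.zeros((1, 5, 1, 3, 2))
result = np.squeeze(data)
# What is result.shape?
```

(5, 3, 2)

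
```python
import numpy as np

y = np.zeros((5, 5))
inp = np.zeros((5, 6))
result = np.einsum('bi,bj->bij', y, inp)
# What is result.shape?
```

(5, 5, 6)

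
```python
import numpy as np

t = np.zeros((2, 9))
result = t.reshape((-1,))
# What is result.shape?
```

(18,)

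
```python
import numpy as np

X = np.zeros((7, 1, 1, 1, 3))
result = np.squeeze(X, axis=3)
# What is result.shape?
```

(7, 1, 1, 3)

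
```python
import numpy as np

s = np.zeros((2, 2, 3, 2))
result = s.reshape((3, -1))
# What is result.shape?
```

(3, 8)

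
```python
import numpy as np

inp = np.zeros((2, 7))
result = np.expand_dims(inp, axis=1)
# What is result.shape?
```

(2, 1, 7)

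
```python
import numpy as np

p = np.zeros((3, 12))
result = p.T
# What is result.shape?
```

(12, 3)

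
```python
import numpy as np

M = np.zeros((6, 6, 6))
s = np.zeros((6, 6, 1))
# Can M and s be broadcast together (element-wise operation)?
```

Yes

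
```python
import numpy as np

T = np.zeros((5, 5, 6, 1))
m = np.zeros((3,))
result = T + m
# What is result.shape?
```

(5, 5, 6, 3)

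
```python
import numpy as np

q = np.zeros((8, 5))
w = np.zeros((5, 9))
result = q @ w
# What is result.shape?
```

(8, 9)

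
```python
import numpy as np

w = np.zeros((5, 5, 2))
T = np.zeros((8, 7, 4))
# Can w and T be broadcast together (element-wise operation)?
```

No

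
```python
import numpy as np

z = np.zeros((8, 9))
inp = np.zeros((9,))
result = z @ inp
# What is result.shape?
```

(8,)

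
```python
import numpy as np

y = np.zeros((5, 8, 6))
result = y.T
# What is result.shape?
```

(6, 8, 5)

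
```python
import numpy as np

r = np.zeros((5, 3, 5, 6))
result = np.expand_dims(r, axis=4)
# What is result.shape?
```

(5, 3, 5, 6, 1)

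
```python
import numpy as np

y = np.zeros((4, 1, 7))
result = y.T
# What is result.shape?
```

(7, 1, 4)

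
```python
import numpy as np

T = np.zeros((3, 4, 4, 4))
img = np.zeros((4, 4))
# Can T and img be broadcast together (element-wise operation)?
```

Yes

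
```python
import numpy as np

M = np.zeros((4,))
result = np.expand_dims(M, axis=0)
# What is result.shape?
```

(1, 4)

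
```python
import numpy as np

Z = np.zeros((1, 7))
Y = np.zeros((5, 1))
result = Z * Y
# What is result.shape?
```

(5, 7)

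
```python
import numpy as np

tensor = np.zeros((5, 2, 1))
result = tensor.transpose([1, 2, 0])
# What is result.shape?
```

(2, 1, 5)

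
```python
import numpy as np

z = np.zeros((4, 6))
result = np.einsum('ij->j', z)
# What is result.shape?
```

(6,)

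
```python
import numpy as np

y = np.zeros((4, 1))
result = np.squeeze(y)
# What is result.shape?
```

(4,)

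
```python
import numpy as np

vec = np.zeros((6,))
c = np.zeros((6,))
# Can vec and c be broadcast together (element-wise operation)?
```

Yes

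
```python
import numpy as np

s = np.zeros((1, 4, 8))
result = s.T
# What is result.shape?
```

(8, 4, 1)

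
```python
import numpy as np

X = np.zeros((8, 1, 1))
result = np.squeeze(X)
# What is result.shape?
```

(8,)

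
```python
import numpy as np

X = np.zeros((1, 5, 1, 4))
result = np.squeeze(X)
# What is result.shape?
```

(5, 4)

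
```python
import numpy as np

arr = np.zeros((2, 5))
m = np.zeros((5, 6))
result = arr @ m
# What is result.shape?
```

(2, 6)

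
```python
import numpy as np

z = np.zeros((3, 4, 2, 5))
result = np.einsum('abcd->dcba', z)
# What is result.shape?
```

(5, 2, 4, 3)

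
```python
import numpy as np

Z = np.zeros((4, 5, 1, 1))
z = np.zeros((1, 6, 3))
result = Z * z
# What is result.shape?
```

(4, 5, 6, 3)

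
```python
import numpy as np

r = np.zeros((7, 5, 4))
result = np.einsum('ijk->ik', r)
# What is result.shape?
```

(7, 4)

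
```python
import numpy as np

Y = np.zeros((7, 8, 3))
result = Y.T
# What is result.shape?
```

(3, 8, 7)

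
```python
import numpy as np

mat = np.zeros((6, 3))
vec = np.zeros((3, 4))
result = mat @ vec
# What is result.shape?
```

(6, 4)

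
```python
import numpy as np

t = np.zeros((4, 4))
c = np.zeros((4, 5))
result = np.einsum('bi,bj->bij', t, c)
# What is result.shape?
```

(4, 4, 5)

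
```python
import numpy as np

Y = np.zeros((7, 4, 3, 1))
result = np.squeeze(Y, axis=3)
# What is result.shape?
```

(7, 4, 3)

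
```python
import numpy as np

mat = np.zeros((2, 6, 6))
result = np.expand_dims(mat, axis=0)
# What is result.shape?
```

(1, 2, 6, 6)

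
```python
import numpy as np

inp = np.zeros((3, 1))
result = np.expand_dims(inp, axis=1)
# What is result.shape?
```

(3, 1, 1)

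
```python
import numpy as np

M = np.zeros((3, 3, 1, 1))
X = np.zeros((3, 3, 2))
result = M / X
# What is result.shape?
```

(3, 3, 3, 2)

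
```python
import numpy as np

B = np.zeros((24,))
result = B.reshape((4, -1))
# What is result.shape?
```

(4, 6)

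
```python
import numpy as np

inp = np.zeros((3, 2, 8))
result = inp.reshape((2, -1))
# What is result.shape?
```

(2, 24)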